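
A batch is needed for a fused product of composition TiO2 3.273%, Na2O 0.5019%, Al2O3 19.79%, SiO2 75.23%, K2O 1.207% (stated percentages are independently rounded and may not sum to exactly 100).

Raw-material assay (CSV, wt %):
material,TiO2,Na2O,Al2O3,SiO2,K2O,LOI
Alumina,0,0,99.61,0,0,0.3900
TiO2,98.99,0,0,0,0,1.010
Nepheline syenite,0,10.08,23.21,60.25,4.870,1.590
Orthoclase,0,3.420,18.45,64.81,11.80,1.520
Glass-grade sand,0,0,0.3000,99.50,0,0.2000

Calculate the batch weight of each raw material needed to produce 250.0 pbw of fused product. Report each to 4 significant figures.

The working math carries exact precision end to end; the intermediate values appear rounded to 4 significant figures within the worked lines; every reported result takes exactly one rounding. All derived quantities, which include LOI, yield, the five compositions, net glass mass, the totals, are carried at full precision, precisely as stated by either problem or answer, from the weighed amounts on 250.0 pbw of glass.
Oxide-by-oxide targets in 250.0 pbw fused product:
  TiO2: 3.273% × 250.0 = 8.182 pbw
  Na2O: 0.5019% × 250.0 = 1.255 pbw
  Al2O3: 19.79% × 250.0 = 49.48 pbw
  SiO2: 75.23% × 250.0 = 188.1 pbw
  K2O: 1.207% × 250.0 = 3.018 pbw
Checking each oxide sum applying the batch weights above, versus the basis set out (delivered sums recover each target net of answer rounding effects):
  TiO2: 8.266·0.9899 = 8.183 pbw (target 8.182 pbw)
  Na2O: 4.386·0.1008 + 23.76·0.03420 = 1.255 pbw (target 1.255 pbw)
  Al2O3: 43.73·0.9961 + 4.386·0.2321 + 23.76·0.1845 + 170.9·0.003000 = 49.47 pbw (target 49.48 pbw)
  SiO2: 4.386·0.6025 + 23.76·0.6481 + 170.9·0.9950 = 188.1 pbw (target 188.1 pbw)
  K2O: 4.386·0.04870 + 23.76·0.1180 = 3.017 pbw (target 3.018 pbw)
Mass balance on the glass: batch Σ − ignition loss = 250.0 pbw (the targets, summed, come to 250.0 pbw; basis as stated: 250.0 pbw — rounding explains the deltas).
Summing the batch: Σ batch = 251.0 pbw; the LOI term Σ batch·LOI equals 1.027 pbw; as yield: glass ÷ batch → 99.59%.

Batch per 250.0 pbw fused product:
  Alumina: 43.73 pbw
  TiO2: 8.266 pbw
  Nepheline syenite: 4.386 pbw
  Orthoclase: 23.76 pbw
  Glass-grade sand: 170.9 pbw
Total batch = 251.0 pbw; LOI loss = 1.027 pbw; yield = 99.59%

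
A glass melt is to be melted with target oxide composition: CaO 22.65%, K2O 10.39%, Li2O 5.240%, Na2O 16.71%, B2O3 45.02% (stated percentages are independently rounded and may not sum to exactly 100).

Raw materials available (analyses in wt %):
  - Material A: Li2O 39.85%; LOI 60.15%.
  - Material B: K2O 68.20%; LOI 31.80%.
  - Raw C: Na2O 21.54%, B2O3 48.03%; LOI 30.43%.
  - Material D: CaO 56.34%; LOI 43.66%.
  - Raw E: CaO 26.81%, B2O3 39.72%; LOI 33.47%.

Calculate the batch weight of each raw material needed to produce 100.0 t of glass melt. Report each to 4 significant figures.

All internal work maintains full float precision all the way through — mid-chain values appear rounded off to 4 significant digits in the working. Exactly one rounding goes into every reported number; derived quantities (glass mass, the yield, five oxide percentages, the totals, ignition loss) are computed starting from the weights per 100.0 t of glass at full precision, as quoted within the question or the answer.
Oxide-by-oxide targets in 100.0 t glass melt:
  CaO: 22.65% × 100.0 = 22.65 t
  K2O: 10.39% × 100.0 = 10.39 t
  Li2O: 5.240% × 100.0 = 5.240 t
  Na2O: 16.71% × 100.0 = 16.71 t
  B2O3: 45.02% × 100.0 = 45.02 t
Verifying the oxide balance using the reported weights, per the basis as stated (sums match the target masses modulo rounding of the values):
  CaO: 30.91·0.5634 + 19.54·0.2681 = 22.65 t (target 22.65 t)
  K2O: 15.23·0.6820 = 10.39 t (target 10.39 t)
  Li2O: 13.15·0.3985 = 5.240 t (target 5.240 t)
  Na2O: 77.58·0.2154 = 16.71 t (target 16.71 t)
  B2O3: 77.58·0.4803 + 19.54·0.3972 = 45.02 t (target 45.02 t)
Glass-mass closure: batch total minus LOI = 100.0 t (per-oxide target masses sum to 100.0 t; with the basis standing at 100.0 t — rounding explains the deltas).
Batch total: Σ batch = 156.4 t; the LOI term Σ batch·LOI equals 56.40 t; yield: glass divided by total = 63.94%.

Batch per 100.0 t glass melt:
  Material A: 13.15 t
  Material B: 15.23 t
  Raw C: 77.58 t
  Material D: 30.91 t
  Raw E: 19.54 t
Total batch = 156.4 t; LOI loss = 56.40 t; yield = 63.94%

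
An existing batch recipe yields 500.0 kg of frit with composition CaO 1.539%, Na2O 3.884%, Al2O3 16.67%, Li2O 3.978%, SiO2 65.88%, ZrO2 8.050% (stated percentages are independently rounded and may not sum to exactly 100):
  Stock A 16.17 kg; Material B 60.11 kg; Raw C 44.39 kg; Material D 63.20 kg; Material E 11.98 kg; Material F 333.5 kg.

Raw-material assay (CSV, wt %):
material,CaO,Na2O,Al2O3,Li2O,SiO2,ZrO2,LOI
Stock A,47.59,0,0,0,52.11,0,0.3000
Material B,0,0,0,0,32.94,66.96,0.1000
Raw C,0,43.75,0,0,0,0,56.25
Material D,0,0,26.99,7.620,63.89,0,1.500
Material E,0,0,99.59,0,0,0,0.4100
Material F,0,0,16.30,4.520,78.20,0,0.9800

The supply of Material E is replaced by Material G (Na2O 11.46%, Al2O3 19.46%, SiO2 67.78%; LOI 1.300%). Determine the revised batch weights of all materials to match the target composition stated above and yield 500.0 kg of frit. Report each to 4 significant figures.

Revised batch per 500.0 kg frit:
  Stock A: 16.17 kg
  Material B: 60.11 kg
  Raw C: 27.91 kg
  Material D: 125.9 kg
  Material G: 62.89 kg
  Material F: 227.7 kg
Total batch = 520.7 kg; LOI loss = 20.75 kg

Rounding to 4 significant digits extends to each working value as displayed. The working math runs at exact precision in all steps — every reported value undergoes a single rounding — derived quantities are computed in full precision (glass mass, yield, the six compositions, LOI, the totals) starting from the weights for 500.0 kg of glass, as quoted within question or answer.
Per-oxide target masses for 500.0 kg frit:
  CaO: 1.539% × 500.0 = 7.695 kg
  Na2O: 3.884% × 500.0 = 19.42 kg
  Al2O3: 16.67% × 500.0 = 83.35 kg
  Li2O: 3.978% × 500.0 = 19.89 kg
  SiO2: 65.88% × 500.0 = 329.4 kg
  ZrO2: 8.050% × 500.0 = 40.25 kg
Oxide-by-oxide audit from the weights as reported, for the quoted basis mass (every target is met by its sum once rounding is allowed for):
  CaO: 16.17·0.4759 = 7.695 kg (target 7.695 kg)
  Na2O: 27.91·0.4375 + 62.89·0.1146 = 19.42 kg (target 19.42 kg)
  Al2O3: 125.9·0.2699 + 62.89·0.1946 + 227.7·0.1630 = 83.33 kg (target 83.35 kg)
  Li2O: 125.9·0.07620 + 227.7·0.04520 = 19.89 kg (target 19.89 kg)
  SiO2: 16.17·0.5211 + 60.11·0.3294 + 125.9·0.6389 + 62.89·0.6778 + 227.7·0.7820 = 329.4 kg (target 329.4 kg)
  ZrO2: 60.11·0.6696 = 40.25 kg (target 40.25 kg)
The glass-mass cross-check: total batch − LOI = 499.9 kg (the Σ of target masses is 500.0 kg; against the stated basis, 500.0 kg — a pure rounding effect).
Total batch = Σ batch = 520.7 kg; loss to ignition Σ batch·LOI = 20.75 kg; yield = glass ÷ total batch = 96.02%.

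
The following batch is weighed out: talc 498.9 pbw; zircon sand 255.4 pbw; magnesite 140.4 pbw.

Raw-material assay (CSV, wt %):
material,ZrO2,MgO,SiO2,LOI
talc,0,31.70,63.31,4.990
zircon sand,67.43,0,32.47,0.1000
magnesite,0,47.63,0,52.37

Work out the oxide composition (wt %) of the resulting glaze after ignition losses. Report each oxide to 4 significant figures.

Glass mass = 796.0 pbw (batch 894.7 − LOI 98.68).
Composition: ZrO2 21.63%, MgO 28.27%, SiO2 50.10%

The whole derivation holds full precision in every operation. Working values are shown with 4-significant-digit rounding between the steps — each reported result sees exactly one rounding — derived quantities (three oxide percentages, LOI, the yield, net glass mass, the totals) are computed at full float precision from the weighed amounts per 796.0 pbw of glass as quoted within question or answer.
Oxide-by-oxide delivered mass:
  ZrO2: 255.4·0.6743 = 172.2 pbw
  MgO: 498.9·0.3170 + 140.4·0.4763 = 225.0 pbw
  SiO2: 498.9·0.6331 + 255.4·0.3247 = 398.8 pbw
LOI: 498.9·0.04990 + 255.4·0.001000 + 140.4·0.5237 = 98.68 pbw
Glass = total batch minus LOI = 894.7 − 98.68 = 796.0 pbw (consistent with Σ oxide mass)
wt % = oxide mass / glass mass × 100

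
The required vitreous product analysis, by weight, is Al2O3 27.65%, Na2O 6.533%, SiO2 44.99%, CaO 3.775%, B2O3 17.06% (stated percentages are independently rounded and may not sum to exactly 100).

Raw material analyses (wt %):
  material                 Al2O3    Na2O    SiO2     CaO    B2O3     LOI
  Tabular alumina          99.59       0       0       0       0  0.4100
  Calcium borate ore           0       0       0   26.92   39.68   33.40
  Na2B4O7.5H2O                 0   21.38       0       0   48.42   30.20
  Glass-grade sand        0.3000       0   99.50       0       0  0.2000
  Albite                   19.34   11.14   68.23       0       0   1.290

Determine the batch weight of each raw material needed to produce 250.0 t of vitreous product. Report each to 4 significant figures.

Batch per 250.0 t vitreous product:
  Tabular alumina: 62.79 t
  Calcium borate ore: 35.06 t
  Na2B4O7.5H2O: 59.35 t
  Glass-grade sand: 90.62 t
  Albite: 32.70 t
Total batch = 280.5 t; LOI loss = 30.49 t; yield = 89.13%

Values along the way are displayed with 4-significant-figure rounding between the steps; all arithmetic runs at full float precision through every step — exactly one rounding is applied to every reported result; all derived quantities are re-derived from the weighed amounts per 250.0 t of glass at exact precision (totals, glass mass, the yield, the five compositions, LOI), as set out in the problem or answer text.
Target masses of each oxide per 250.0 t vitreous product:
  Al2O3: 27.65% × 250.0 = 69.12 t
  Na2O: 6.533% × 250.0 = 16.33 t
  SiO2: 44.99% × 250.0 = 112.5 t
  CaO: 3.775% × 250.0 = 9.438 t
  B2O3: 17.06% × 250.0 = 42.65 t
Mass-balance tally per oxide per the reported batch figures, for the quoted basis mass (target by target, the sums agree exact up to rounding of places):
  Al2O3: 62.79·0.9959 + 90.62·0.003000 + 32.70·0.1934 = 69.13 t (target 69.12 t)
  Na2O: 59.35·0.2138 + 32.70·0.1114 = 16.33 t (target 16.33 t)
  SiO2: 90.62·0.9950 + 32.70·0.6823 = 112.5 t (target 112.5 t)
  CaO: 35.06·0.2692 = 9.438 t (target 9.438 t)
  B2O3: 35.06·0.3968 + 59.35·0.4842 = 42.65 t (target 42.65 t)
The glass-mass cross-check: net batch after ignition = 250.0 t (oxide target masses add up to 250.0 t; stated basis 250.0 t — gaps are rounding artifacts).
Total batch = Σ batch = 280.5 t; the LOI term Σ batch·LOI equals 30.49 t; yield: glass divided by total = 89.13%.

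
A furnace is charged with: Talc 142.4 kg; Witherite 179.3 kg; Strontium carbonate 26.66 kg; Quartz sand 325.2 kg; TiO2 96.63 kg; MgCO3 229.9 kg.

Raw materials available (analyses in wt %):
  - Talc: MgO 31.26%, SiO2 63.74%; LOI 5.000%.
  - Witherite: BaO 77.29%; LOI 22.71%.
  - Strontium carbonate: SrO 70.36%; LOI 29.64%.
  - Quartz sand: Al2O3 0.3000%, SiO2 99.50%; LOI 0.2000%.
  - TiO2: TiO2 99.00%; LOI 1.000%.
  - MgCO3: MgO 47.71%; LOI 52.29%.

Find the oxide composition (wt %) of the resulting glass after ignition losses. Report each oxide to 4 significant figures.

The working math keeps full float precision at all times — intermediates appear, with 4-significant-figure rounding, in the printout — each reported result undergoes a single rounding; all derived quantities, including yield, the six compositions, net glass mass, LOI, totals, are computed using the weight values at 822.5 kg of glass at exact precision, as written in the question or the answer.
Mass of each oxide from the mix:
  TiO2: 96.63·0.9900 = 95.66 kg
  BaO: 179.3·0.7729 = 138.6 kg
  MgO: 142.4·0.3126 + 229.9·0.4771 = 154.2 kg
  SrO: 26.66·0.7036 = 18.76 kg
  Al2O3: 325.2·0.003000 = 0.9756 kg
  SiO2: 142.4·0.6374 + 325.2·0.9950 = 414.3 kg
LOI: 142.4·0.05000 + 179.3·0.2271 + 26.66·0.2964 + 325.2·0.002000 + 96.63·0.01000 + 229.9·0.5229 = 177.6 kg
Glass mass = batch − LOI = 1000 − 177.6 = 822.5 kg (matching Σ of the oxides)
wt % = oxide mass / glass mass × 100

Glass mass = 822.5 kg (batch 1000 − LOI 177.6).
Composition: TiO2 11.63%, BaO 16.85%, MgO 18.75%, SrO 2.281%, Al2O3 0.1186%, SiO2 50.37%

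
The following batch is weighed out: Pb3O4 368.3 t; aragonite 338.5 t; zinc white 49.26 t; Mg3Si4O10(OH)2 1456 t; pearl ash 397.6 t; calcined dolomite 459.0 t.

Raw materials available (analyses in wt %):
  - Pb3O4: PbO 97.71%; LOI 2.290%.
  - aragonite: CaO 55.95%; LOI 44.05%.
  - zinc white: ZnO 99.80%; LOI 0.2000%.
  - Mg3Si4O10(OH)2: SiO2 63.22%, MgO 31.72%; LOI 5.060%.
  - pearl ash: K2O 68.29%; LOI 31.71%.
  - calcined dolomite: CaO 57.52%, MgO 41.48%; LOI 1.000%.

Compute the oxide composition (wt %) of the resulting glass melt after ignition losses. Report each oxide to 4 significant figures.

Intermediates are displayed, rounded to four significant digits, across the worked steps. Exact precision is maintained at every stage — every reported number takes exactly one rounding. All derived quantities are re-derived at full precision (the yield, ignition loss, the six compositions, the totals, net glass mass) from the weighed amounts on 2707 t of glass, as set out in the question or the answer.
Delivered oxide masses:
  PbO: 368.3·0.9771 = 359.9 t
  SiO2: 1456·0.6322 = 920.5 t
  CaO: 338.5·0.5595 + 459.0·0.5752 = 453.4 t
  MgO: 1456·0.3172 + 459.0·0.4148 = 652.2 t
  ZnO: 49.26·0.9980 = 49.16 t
  K2O: 397.6·0.6829 = 271.5 t
LOI: 368.3·0.02290 + 338.5·0.4405 + 49.26·0.002000 + 1456·0.05060 + 397.6·0.3171 + 459.0·0.01000 = 362.0 t
Glass = total batch minus LOI = 3069 − 362.0 = 2707 t (the oxide masses sum to this)
wt %: oxide over glass, times 100

Glass mass = 2707 t (batch 3069 − LOI 362.0).
Composition: PbO 13.30%, SiO2 34.01%, CaO 16.75%, MgO 24.10%, ZnO 1.816%, K2O 10.03%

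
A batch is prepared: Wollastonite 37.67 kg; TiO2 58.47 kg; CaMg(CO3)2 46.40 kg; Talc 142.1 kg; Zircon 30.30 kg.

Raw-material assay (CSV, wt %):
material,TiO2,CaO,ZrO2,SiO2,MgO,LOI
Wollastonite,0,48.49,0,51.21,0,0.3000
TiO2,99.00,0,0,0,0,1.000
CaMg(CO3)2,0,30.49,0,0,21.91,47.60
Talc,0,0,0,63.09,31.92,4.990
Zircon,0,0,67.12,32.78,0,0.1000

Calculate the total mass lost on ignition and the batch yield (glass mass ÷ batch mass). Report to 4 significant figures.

LOI loss = 29.91 kg; glass = 285.0 kg; yield = 90.50%

Every computation holds full float precision through every step. The intermediate values appear, rounded to 4 significant digits, in the working — every reported figure is rounded just once. The derived quantities, including the five compositions, LOI, glass mass, totals, the yield, are re-derived from the batch weights on 285.0 kg of glass at exact precision, as quoted within either problem or answer.
Each material's LOI contribution:
  Wollastonite: 37.67 × 0.003000 = 0.1130 kg
  TiO2: 58.47 × 0.01000 = 0.5847 kg
  CaMg(CO3)2: 46.40 × 0.4760 = 22.09 kg
  Talc: 142.1 × 0.04990 = 7.091 kg
  Zircon: 30.30 × 0.001000 = 0.03030 kg
Total LOI = 29.91 kg
Glass = batch − LOI = 314.9 − 29.91 = 285.0 kg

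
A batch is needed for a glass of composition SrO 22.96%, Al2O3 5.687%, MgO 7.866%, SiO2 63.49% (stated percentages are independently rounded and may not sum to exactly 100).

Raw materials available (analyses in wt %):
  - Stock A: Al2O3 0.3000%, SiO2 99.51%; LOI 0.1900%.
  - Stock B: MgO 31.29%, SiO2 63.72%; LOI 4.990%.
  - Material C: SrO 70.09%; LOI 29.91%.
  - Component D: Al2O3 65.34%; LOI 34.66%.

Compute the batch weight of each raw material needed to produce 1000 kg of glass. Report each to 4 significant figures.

Rounding to four significant digits governs every intermediate as displayed. All arithmetic runs at full precision throughout; every reported figure receives exactly one rounding — derived quantities (the yield, totals, glass mass, ignition loss, the four compositions) are recomputed using the weight values per 1000 kg of glass at full float precision, as they appear in the question or the answer.
Per-oxide target masses for 1000 kg glass:
  SrO: 22.96% × 1000 = 229.6 kg
  Al2O3: 5.687% × 1000 = 56.87 kg
  MgO: 7.866% × 1000 = 78.66 kg
  SiO2: 63.49% × 1000 = 634.9 kg
Balance tally, oxide-wise, with the batch weights as given, on the stated basis (each sum matches its target mass given rounding of the digits):
  SrO: 327.6·0.7009 = 229.6 kg (target 229.6 kg)
  Al2O3: 477.1·0.003000 + 84.85·0.6534 = 56.87 kg (target 56.87 kg)
  MgO: 251.4·0.3129 = 78.66 kg (target 78.66 kg)
  SiO2: 477.1·0.9951 + 251.4·0.6372 = 635.0 kg (target 634.9 kg)
Mass balance on the glass: total batch − LOI = 1000 kg (summing oxide targets gives 1000 kg; against the stated basis, 1000 kg — a pure rounding effect).
Summing the batch: Σ batch = 1141 kg; ignition loss, Σ(batch × LOI) = 140.8 kg; the yield ratio, glass ÷ batch: 87.66%.

Batch per 1000 kg glass:
  Stock A: 477.1 kg
  Stock B: 251.4 kg
  Material C: 327.6 kg
  Component D: 84.85 kg
Total batch = 1141 kg; LOI loss = 140.8 kg; yield = 87.66%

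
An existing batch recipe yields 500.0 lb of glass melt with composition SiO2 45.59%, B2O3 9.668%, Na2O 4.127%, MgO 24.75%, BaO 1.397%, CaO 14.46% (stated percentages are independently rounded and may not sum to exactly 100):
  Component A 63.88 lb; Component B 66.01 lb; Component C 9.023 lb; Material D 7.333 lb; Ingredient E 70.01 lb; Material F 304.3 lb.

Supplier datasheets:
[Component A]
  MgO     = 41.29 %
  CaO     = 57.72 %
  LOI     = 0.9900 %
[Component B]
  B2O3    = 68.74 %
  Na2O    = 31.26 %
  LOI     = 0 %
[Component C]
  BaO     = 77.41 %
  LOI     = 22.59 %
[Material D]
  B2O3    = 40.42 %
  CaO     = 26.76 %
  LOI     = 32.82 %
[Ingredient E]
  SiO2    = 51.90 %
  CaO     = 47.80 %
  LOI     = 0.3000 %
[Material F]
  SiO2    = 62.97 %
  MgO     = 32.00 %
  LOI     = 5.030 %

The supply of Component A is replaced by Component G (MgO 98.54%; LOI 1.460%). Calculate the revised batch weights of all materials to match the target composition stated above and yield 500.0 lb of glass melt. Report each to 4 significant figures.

Revised batch per 500.0 lb glass melt:
  Component G: 47.41 lb
  Component B: 66.01 lb
  Component C: 9.023 lb
  Material D: 7.333 lb
  Ingredient E: 147.1 lb
  Material F: 240.7 lb
Total batch = 517.6 lb; LOI loss = 17.69 lb

Mid-chain values appear rounded off to 4 significant figures alongside each step. The working math keeps full float precision in every operation. Each reported figure undergoes a single rounding. Derived quantities, which include glass mass, the yield, the totals, ignition loss, the six compositions, are computed in full float precision, as written in the question or the answer, using the weight values per 500.0 lb of glass.
The oxide mass targets at 500.0 lb glass melt:
  SiO2: 45.59% × 500.0 = 228.0 lb
  B2O3: 9.668% × 500.0 = 48.34 lb
  Na2O: 4.127% × 500.0 = 20.64 lb
  MgO: 24.75% × 500.0 = 123.8 lb
  BaO: 1.397% × 500.0 = 6.985 lb
  CaO: 14.46% × 500.0 = 72.30 lb
Sums-versus-targets review from the weights as reported, at the basis given (sums match the target masses up to rounding of the answer):
  SiO2: 147.1·0.5190 + 240.7·0.6297 = 227.9 lb (target 228.0 lb)
  B2O3: 66.01·0.6874 + 7.333·0.4042 = 48.34 lb (target 48.34 lb)
  Na2O: 66.01·0.3126 = 20.63 lb (target 20.64 lb)
  MgO: 47.41·0.9854 + 240.7·0.3200 = 123.7 lb (target 123.8 lb)
  BaO: 9.023·0.7741 = 6.985 lb (target 6.985 lb)
  CaO: 7.333·0.2676 + 147.1·0.4780 = 72.28 lb (target 72.30 lb)
The glass-mass cross-check: net batch after ignition = 499.9 lb (the targets, summed, come to 500.0 lb; basis as stated: 500.0 lb — a pure rounding effect).
Total batch = Σ batch = 517.6 lb; loss to ignition Σ batch·LOI = 17.69 lb; yield, glass over the total, = 96.58%.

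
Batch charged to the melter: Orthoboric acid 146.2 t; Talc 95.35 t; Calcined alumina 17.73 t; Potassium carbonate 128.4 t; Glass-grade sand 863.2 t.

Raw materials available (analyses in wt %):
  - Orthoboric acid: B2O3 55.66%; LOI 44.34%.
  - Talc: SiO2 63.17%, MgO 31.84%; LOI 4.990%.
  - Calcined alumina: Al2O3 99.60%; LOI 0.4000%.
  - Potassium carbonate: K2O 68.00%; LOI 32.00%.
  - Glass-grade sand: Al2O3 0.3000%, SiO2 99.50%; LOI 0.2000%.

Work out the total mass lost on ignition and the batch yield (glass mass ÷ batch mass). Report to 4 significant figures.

LOI loss = 112.5 t; glass = 1138 t; yield = 91.01%

All internal work runs at exact precision in every operation. Intermediates are displayed rounded to four significant figures alongside each step — exactly one rounding goes into every reported number; derived quantities (the totals, the yield, net glass mass, the five compositions, ignition loss) are computed from the batch weights for 1138 t of glass in full float precision, as set out in either problem or answer.
Material-by-material LOI:
  Orthoboric acid: 146.2 × 0.4434 = 64.83 t
  Talc: 95.35 × 0.04990 = 4.758 t
  Calcined alumina: 17.73 × 0.004000 = 0.07092 t
  Potassium carbonate: 128.4 × 0.3200 = 41.09 t
  Glass-grade sand: 863.2 × 0.002000 = 1.726 t
Total LOI = 112.5 t
Glass = batch − LOI = 1251 − 112.5 = 1138 t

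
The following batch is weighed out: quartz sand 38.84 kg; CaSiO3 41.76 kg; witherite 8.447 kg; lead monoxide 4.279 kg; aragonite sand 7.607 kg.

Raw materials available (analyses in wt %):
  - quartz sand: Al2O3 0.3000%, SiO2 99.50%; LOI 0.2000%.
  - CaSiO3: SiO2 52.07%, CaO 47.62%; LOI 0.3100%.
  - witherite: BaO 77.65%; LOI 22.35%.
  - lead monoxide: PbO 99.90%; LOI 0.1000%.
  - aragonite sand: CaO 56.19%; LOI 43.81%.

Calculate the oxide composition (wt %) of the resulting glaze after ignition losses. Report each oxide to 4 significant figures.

Glass mass = 95.50 kg (batch 100.9 − LOI 5.432).
Composition: Al2O3 0.1220%, SiO2 63.24%, CaO 25.30%, PbO 4.476%, BaO 6.868%

The whole derivation holds exact precision from start to finish — intermediates are rounded off to 4 significant figures wherever printed. A single rounding finalizes every reported value; derived quantities (glass mass, yield, the five compositions, LOI, totals) are rebuilt from the weighed amounts on 95.50 kg of glass in full float precision, as they appear in either problem or answer.
Oxide-by-oxide delivered mass:
  Al2O3: 38.84·0.003000 = 0.1165 kg
  SiO2: 38.84·0.9950 + 41.76·0.5207 = 60.39 kg
  CaO: 41.76·0.4762 + 7.607·0.5619 = 24.16 kg
  PbO: 4.279·0.9990 = 4.275 kg
  BaO: 8.447·0.7765 = 6.559 kg
LOI: 38.84·0.002000 + 41.76·0.003100 + 8.447·0.2235 + 4.279·0.001000 + 7.607·0.4381 = 5.432 kg
Resulting glass, batch − LOI: 100.9 − 5.432 = 95.50 kg (consistent with Σ oxide mass)
wt % = 100 × oxide mass / glass mass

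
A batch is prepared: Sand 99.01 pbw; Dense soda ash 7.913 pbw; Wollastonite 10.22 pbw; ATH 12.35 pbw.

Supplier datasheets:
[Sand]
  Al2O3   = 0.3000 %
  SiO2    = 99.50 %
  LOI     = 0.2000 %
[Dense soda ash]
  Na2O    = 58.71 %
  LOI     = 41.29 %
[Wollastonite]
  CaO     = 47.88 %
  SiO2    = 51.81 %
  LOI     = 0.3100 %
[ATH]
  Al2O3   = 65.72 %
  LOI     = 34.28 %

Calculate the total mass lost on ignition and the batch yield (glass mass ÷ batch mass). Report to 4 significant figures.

All arithmetic runs at full precision all the way through — working values are printed (rounded to four significant digits) at each printed step. Exactly one rounding is applied to every reported number — all derived quantities are carried at full precision (net glass mass, the yield, ignition loss, the totals, four oxide percentages) from the batch weights for 121.8 pbw of glass, exactly as shown in the problem or answer text.
LOI of each material in turn:
  Sand: 99.01 × 0.002000 = 0.1980 pbw
  Dense soda ash: 7.913 × 0.4129 = 3.267 pbw
  Wollastonite: 10.22 × 0.003100 = 0.03168 pbw
  ATH: 12.35 × 0.3428 = 4.234 pbw
Total LOI = 7.731 pbw
Glass = batch − LOI = 129.5 − 7.731 = 121.8 pbw

LOI loss = 7.731 pbw; glass = 121.8 pbw; yield = 94.03%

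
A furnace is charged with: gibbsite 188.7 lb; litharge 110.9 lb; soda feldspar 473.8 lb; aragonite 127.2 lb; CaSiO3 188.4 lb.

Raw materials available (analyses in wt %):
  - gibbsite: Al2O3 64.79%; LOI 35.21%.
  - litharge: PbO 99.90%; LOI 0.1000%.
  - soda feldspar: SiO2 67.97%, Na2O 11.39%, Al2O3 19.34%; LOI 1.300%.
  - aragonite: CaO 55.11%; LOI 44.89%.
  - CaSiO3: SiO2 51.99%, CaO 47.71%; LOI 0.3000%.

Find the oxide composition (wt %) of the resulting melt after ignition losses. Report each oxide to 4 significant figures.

Every computation maintains exact precision through every step; mid-chain values appear rounded to 4 significant digits — each reported result is rounded a single time. Derived quantities are rebuilt in full float precision (the yield, totals, net glass mass, the five compositions, LOI) from the weighed amounts per 958.6 lb of glass as quoted within the problem or the answer.
What the batch supplies per oxide:
  SiO2: 473.8·0.6797 + 188.4·0.5199 = 420.0 lb
  CaO: 127.2·0.5511 + 188.4·0.4771 = 160.0 lb
  PbO: 110.9·0.9990 = 110.8 lb
  Na2O: 473.8·0.1139 = 53.97 lb
  Al2O3: 188.7·0.6479 + 473.8·0.1934 = 213.9 lb
LOI: 188.7·0.3521 + 110.9·0.001000 + 473.8·0.01300 + 127.2·0.4489 + 188.4·0.003000 = 130.4 lb
Glass = total batch minus LOI = 1089 − 130.4 = 958.6 lb (matching Σ of the oxides)
oxide / glass × 100 gives the wt %

Glass mass = 958.6 lb (batch 1089 − LOI 130.4).
Composition: SiO2 43.81%, CaO 16.69%, PbO 11.56%, Na2O 5.630%, Al2O3 22.31%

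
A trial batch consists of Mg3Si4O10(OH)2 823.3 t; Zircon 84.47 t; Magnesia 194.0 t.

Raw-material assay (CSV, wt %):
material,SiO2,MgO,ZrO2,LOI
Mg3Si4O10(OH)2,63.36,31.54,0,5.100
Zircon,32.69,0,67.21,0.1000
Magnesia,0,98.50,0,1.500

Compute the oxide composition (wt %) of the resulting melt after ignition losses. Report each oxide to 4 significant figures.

Every computation keeps full precision all the way through; the intermediate values are shown, rounded to four significant figures, as written — every reported number is rounded a single time — derived quantities are carried starting from the weights for 1057 t of glass at full precision (yield, ignition loss, net glass mass, the totals, three oxide percentages), as quoted within the problem or answer text.
Per-oxide mass from batch:
  SiO2: 823.3·0.6336 + 84.47·0.3269 = 549.3 t
  MgO: 823.3·0.3154 + 194.0·0.9850 = 450.8 t
  ZrO2: 84.47·0.6721 = 56.77 t
LOI: 823.3·0.05100 + 84.47·0.001000 + 194.0·0.01500 = 44.98 t
The glass mass, total less LOI, = 1102 − 44.98 = 1057 t (= Σ oxide masses)
percent by weight: oxide/glass ×100

Glass mass = 1057 t (batch 1102 − LOI 44.98).
Composition: SiO2 51.97%, MgO 42.65%, ZrO2 5.372%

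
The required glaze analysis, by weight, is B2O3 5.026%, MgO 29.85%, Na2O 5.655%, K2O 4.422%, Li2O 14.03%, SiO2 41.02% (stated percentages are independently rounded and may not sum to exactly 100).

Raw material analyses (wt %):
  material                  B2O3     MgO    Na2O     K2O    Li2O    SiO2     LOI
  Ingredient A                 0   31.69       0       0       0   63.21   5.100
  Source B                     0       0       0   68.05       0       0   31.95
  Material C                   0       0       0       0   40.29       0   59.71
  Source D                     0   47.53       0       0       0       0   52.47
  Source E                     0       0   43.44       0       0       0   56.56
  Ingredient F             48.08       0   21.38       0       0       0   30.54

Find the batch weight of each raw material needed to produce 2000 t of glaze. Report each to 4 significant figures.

Intermediates are displayed rounded to four significant digits at each printed step. All internal work keeps full float precision at every stage. Exactly one rounding is applied to every reported value. All derived quantities are recomputed starting from the weights per 2000 t of glass at full float precision (six oxide percentages, ignition loss, totals, the yield, glass mass) as they appear in the problem or answer text.
Oxide-by-oxide targets in 2000 t glaze:
  B2O3: 5.026% × 2000 = 100.5 t
  MgO: 29.85% × 2000 = 597.0 t
  Na2O: 5.655% × 2000 = 113.1 t
  K2O: 4.422% × 2000 = 88.44 t
  Li2O: 14.03% × 2000 = 280.6 t
  SiO2: 41.02% × 2000 = 820.4 t
Verifying the oxide balance with the batch weights as given, versus the basis set out (each sum matches its target mass exact up to rounding of places):
  B2O3: 209.1·0.4808 = 100.5 t (target 100.5 t)
  MgO: 1298·0.3169 + 390.7·0.4753 = 597.0 t (target 597.0 t)
  Na2O: 157.5·0.4344 + 209.1·0.2138 = 113.1 t (target 113.1 t)
  K2O: 130.0·0.6805 = 88.47 t (target 88.44 t)
  Li2O: 696.5·0.4029 = 280.6 t (target 280.6 t)
  SiO2: 1298·0.6321 = 820.5 t (target 820.4 t)
Glass mass check: batch Σ − ignition loss = 2000 t (the Σ of target masses is 2000 t; versus the stated basis of 2000 t — rounding explains the deltas).
Batch total: Σ batch = 2882 t; LOI removed, Σ of batch·LOI: 881.6 t; the yield ratio, glass ÷ batch: 69.41%.

Batch per 2000 t glaze:
  Ingredient A: 1298 t
  Source B: 130.0 t
  Material C: 696.5 t
  Source D: 390.7 t
  Source E: 157.5 t
  Ingredient F: 209.1 t
Total batch = 2882 t; LOI loss = 881.6 t; yield = 69.41%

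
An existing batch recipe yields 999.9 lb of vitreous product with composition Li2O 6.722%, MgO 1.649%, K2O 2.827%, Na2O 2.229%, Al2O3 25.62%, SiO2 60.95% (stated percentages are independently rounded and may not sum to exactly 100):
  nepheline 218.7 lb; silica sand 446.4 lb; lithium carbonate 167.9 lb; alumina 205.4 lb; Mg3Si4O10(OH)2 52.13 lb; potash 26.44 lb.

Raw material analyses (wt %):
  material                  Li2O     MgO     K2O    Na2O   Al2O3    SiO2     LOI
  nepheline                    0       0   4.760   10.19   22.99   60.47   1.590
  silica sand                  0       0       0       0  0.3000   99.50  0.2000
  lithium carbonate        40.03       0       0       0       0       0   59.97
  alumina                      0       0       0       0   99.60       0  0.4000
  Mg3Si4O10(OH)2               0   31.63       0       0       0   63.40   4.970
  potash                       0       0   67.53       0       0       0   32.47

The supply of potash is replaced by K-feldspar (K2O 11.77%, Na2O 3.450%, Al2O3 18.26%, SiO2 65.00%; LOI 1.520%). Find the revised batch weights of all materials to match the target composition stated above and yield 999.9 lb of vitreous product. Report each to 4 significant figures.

Revised batch per 999.9 lb vitreous product:
  nepheline: 159.2 lb
  silica sand: 367.7 lb
  lithium carbonate: 167.9 lb
  alumina: 187.1 lb
  Mg3Si4O10(OH)2: 52.13 lb
  K-feldspar: 175.8 lb
Total batch = 1110 lb; LOI loss = 110.0 lb

Exact precision is kept throughout. In-progress results are displayed, rounded to four significant figures, alongside each step. Every reported number includes exactly one rounding — the derived quantities, including the six compositions, net glass mass, totals, yield, LOI, are recomputed using the weight values per 999.9 lb of glass at exact precision as quoted within the problem or the answer.
Target masses of each oxide per 999.9 lb vitreous product:
  Li2O: 6.722% × 999.9 = 67.21 lb
  MgO: 1.649% × 999.9 = 16.49 lb
  K2O: 2.827% × 999.9 = 28.27 lb
  Na2O: 2.229% × 999.9 = 22.29 lb
  Al2O3: 25.62% × 999.9 = 256.2 lb
  SiO2: 60.95% × 999.9 = 609.4 lb
Per-oxide balance check per the reported batch figures, versus the basis set out (every target is met by its sum within answer rounding):
  Li2O: 167.9·0.4003 = 67.21 lb (target 67.21 lb)
  MgO: 52.13·0.3163 = 16.49 lb (target 16.49 lb)
  K2O: 159.2·0.04760 + 175.8·0.1177 = 28.27 lb (target 28.27 lb)
  Na2O: 159.2·0.1019 + 175.8·0.03450 = 22.29 lb (target 22.29 lb)
  Al2O3: 159.2·0.2299 + 367.7·0.003000 + 187.1·0.9960 + 175.8·0.1826 = 256.2 lb (target 256.2 lb)
  SiO2: 159.2·0.6047 + 367.7·0.9950 + 52.13·0.6340 + 175.8·0.6500 = 609.5 lb (target 609.4 lb)
Glass-mass sanity pass: total batch − LOI = 999.9 lb (oxide target masses add up to 999.9 lb; against the stated basis, 999.9 lb — any gap is answer rounding).
Total batch = Σ batch = 1110 lb; Σ batch·LOI gives LOI loss = 110.0 lb; the yield ratio, glass ÷ batch: 90.09%.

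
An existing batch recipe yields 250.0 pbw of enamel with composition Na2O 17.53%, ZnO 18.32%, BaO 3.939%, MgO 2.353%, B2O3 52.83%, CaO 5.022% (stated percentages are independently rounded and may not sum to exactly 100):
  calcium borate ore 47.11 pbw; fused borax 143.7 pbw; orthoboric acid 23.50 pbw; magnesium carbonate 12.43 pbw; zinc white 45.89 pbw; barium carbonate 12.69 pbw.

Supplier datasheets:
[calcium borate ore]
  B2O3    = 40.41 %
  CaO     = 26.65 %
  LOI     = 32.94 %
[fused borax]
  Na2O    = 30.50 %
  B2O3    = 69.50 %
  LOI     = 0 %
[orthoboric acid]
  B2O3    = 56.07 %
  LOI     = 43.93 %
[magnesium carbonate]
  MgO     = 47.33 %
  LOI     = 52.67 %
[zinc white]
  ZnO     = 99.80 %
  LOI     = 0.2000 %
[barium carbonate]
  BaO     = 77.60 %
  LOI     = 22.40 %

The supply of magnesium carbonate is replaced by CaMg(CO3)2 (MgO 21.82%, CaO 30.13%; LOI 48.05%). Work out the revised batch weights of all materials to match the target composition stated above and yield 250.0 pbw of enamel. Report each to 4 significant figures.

Revised batch per 250.0 pbw enamel:
  calcium borate ore: 16.63 pbw
  fused borax: 143.7 pbw
  orthoboric acid: 45.46 pbw
  CaMg(CO3)2: 26.96 pbw
  zinc white: 45.89 pbw
  barium carbonate: 12.69 pbw
Total batch = 291.3 pbw; LOI loss = 41.34 pbw

Each numeric step maintains exact precision at all times. The intermediate values are shown (rounded to four significant digits) in the printout — every reported number includes exactly one rounding. All derived quantities are recomputed at exact precision (net glass mass, yield, the six compositions, the totals, LOI) from the batch weights at 250.0 pbw of glass precisely as stated by the problem or answer text.
Per-oxide target masses for 250.0 pbw enamel:
  Na2O: 17.53% × 250.0 = 43.82 pbw
  ZnO: 18.32% × 250.0 = 45.80 pbw
  BaO: 3.939% × 250.0 = 9.848 pbw
  MgO: 2.353% × 250.0 = 5.882 pbw
  B2O3: 52.83% × 250.0 = 132.1 pbw
  CaO: 5.022% × 250.0 = 12.56 pbw
Balance tally, oxide-wise, from the weights as reported, versus the basis set out (target by target, the sums agree within answer rounding):
  Na2O: 143.7·0.3050 = 43.83 pbw (target 43.82 pbw)
  ZnO: 45.89·0.9980 = 45.80 pbw (target 45.80 pbw)
  BaO: 12.69·0.7760 = 9.847 pbw (target 9.848 pbw)
  MgO: 26.96·0.2182 = 5.883 pbw (target 5.882 pbw)
  B2O3: 16.63·0.4041 + 143.7·0.6950 + 45.46·0.5607 = 132.1 pbw (target 132.1 pbw)
  CaO: 16.63·0.2665 + 26.96·0.3013 = 12.55 pbw (target 12.56 pbw)
Glass-mass bookkeeping: net batch after ignition = 250.0 pbw (the Σ of target masses is 250.0 pbw; basis as stated: 250.0 pbw — a pure rounding effect).
Whole-batch sum: Σ batch = 291.3 pbw; loss to ignition Σ batch·LOI = 41.34 pbw; yield: glass divided by total = 85.81%.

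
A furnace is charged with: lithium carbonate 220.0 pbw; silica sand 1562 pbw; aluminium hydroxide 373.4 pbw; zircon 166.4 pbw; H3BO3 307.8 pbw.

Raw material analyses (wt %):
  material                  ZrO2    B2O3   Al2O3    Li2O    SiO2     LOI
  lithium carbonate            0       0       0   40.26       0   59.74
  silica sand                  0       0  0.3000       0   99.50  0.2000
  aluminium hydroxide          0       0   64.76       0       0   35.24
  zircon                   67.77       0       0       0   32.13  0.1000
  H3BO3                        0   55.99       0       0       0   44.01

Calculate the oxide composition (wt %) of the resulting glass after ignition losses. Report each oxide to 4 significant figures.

Exact precision is kept in every operation; in-progress results are printed with 4-significant-digit rounding as written — each reported value is rounded once only; derived quantities, including the yield, LOI, five oxide percentages, glass mass, the totals, are rebuilt using the weight values at 2228 pbw of glass at exact precision, as they appear in question or answer.
What the batch supplies per oxide:
  ZrO2: 166.4·0.6777 = 112.8 pbw
  B2O3: 307.8·0.5599 = 172.3 pbw
  Al2O3: 1562·0.003000 + 373.4·0.6476 = 246.5 pbw
  Li2O: 220.0·0.4026 = 88.57 pbw
  SiO2: 1562·0.9950 + 166.4·0.3213 = 1608 pbw
LOI: 220.0·0.5974 + 1562·0.002000 + 373.4·0.3524 + 166.4·0.001000 + 307.8·0.4401 = 401.8 pbw
Net of LOI, the glass mass = 2630 − 401.8 = 2228 pbw (= the summed oxide contributions)
percent share: oxide ÷ glass, ×100

Glass mass = 2228 pbw (batch 2630 − LOI 401.8).
Composition: ZrO2 5.062%, B2O3 7.736%, Al2O3 11.06%, Li2O 3.976%, SiO2 72.16%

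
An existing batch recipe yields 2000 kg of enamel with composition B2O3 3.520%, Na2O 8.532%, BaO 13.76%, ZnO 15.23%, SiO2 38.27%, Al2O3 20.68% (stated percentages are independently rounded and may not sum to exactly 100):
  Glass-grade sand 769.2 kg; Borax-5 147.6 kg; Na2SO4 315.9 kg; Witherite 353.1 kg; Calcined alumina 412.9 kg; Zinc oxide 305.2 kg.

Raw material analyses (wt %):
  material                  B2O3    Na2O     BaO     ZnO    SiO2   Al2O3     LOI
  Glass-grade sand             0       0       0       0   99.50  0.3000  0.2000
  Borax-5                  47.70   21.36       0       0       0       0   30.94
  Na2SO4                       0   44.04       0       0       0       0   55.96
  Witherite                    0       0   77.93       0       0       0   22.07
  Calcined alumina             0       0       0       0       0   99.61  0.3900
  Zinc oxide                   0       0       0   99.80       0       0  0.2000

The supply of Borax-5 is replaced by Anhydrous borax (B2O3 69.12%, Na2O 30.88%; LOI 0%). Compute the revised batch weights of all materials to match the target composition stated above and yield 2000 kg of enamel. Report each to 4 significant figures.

The working math runs at full precision at all times — in-progress results are displayed (rounded to four significant digits) alongside each step. Every reported result is rounded just once; the derived quantities, which include ignition loss, net glass mass, yield, the totals, six oxide percentages, are carried at exact precision, as given in the problem or answer text, from the weighed amounts per 2000 kg of glass.
Target oxide masses per 2000 kg enamel:
  B2O3: 3.520% × 2000 = 70.40 kg
  Na2O: 8.532% × 2000 = 170.6 kg
  BaO: 13.76% × 2000 = 275.2 kg
  ZnO: 15.23% × 2000 = 304.6 kg
  SiO2: 38.27% × 2000 = 765.4 kg
  Al2O3: 20.68% × 2000 = 413.6 kg
Verifying the oxide balance on the weights just shown, at the basis given (summed amounts equal target values given rounding of the digits):
  B2O3: 101.9·0.6912 = 70.43 kg (target 70.40 kg)
  Na2O: 101.9·0.3088 + 316.0·0.4404 = 170.6 kg (target 170.6 kg)
  BaO: 353.1·0.7793 = 275.2 kg (target 275.2 kg)
  ZnO: 305.2·0.9980 = 304.6 kg (target 304.6 kg)
  SiO2: 769.2·0.9950 = 765.4 kg (target 765.4 kg)
  Al2O3: 769.2·0.003000 + 412.9·0.9961 = 413.6 kg (target 413.6 kg)
Glass mass check: the batch minus its LOI: 2000 kg (per-oxide target masses sum to 2000 kg; basis as stated: 2000 kg — a pure rounding effect).
Total batch = Σ batch = 2258 kg; ignition loss, Σ(batch × LOI) = 258.5 kg; yield: glass divided by total = 88.55%.

Revised batch per 2000 kg enamel:
  Glass-grade sand: 769.2 kg
  Anhydrous borax: 101.9 kg
  Na2SO4: 316.0 kg
  Witherite: 353.1 kg
  Calcined alumina: 412.9 kg
  Zinc oxide: 305.2 kg
Total batch = 2258 kg; LOI loss = 258.5 kg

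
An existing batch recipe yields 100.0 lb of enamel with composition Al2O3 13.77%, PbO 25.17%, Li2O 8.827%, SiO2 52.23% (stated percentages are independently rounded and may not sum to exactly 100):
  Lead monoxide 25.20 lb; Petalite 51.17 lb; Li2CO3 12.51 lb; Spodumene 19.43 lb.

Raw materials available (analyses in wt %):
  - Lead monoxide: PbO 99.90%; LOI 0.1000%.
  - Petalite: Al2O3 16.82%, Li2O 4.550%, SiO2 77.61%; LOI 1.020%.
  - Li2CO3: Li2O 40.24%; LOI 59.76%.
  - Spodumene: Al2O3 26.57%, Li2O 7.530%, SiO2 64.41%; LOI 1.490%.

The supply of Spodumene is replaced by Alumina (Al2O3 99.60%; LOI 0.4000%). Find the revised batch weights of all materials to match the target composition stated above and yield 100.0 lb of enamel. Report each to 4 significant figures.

Values along the way are printed (rounded to 4 significant figures) alongside each step. The whole derivation holds full precision in all steps. Every reported number takes exactly one rounding. All derived quantities are carried starting from the weights on 100.0 lb of glass in exact precision (four oxide percentages, the totals, yield, glass mass, ignition loss), as they appear in problem or answer.
Target masses of each oxide per 100.0 lb enamel:
  Al2O3: 13.77% × 100.0 = 13.77 lb
  PbO: 25.17% × 100.0 = 25.17 lb
  Li2O: 8.827% × 100.0 = 8.827 lb
  SiO2: 52.23% × 100.0 = 52.23 lb
Balance tally, oxide-wise, per the reported batch figures, for the quoted basis mass (sums match the target masses within answer rounding):
  Al2O3: 67.30·0.1682 + 2.460·0.9960 = 13.77 lb (target 13.77 lb)
  PbO: 25.20·0.9990 = 25.17 lb (target 25.17 lb)
  Li2O: 67.30·0.04550 + 14.33·0.4024 = 8.829 lb (target 8.827 lb)
  SiO2: 67.30·0.7761 = 52.23 lb (target 52.23 lb)
The glass-mass cross-check: total charge less LOI = 100.0 lb (targets for the oxides total 100.0 lb; against the stated basis, 100.0 lb — any gap is answer rounding).
Adding the batch up: Σ batch = 109.3 lb; the LOI term Σ batch·LOI equals 9.285 lb; the yield ratio, glass ÷ batch: 91.50%.

Revised batch per 100.0 lb enamel:
  Lead monoxide: 25.20 lb
  Petalite: 67.30 lb
  Li2CO3: 14.33 lb
  Alumina: 2.460 lb
Total batch = 109.3 lb; LOI loss = 9.285 lb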